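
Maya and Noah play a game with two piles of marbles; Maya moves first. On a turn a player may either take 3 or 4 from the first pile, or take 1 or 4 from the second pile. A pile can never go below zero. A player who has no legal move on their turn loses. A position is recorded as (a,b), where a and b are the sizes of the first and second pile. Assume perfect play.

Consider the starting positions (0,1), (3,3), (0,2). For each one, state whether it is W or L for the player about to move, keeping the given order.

Label each position W (a win for the player to move) or L (a loss). A position with no legal move is L; any other position is W exactly when some move reaches an L, and L when every move reaches a W.
No move ever increases a pile, so every position that can arise here has a ≤ 3 and b ≤ 3; it is enough to label the cells with 0 ≤ a ≤ 3 and 0 ≤ b ≤ 3.
Every move lowers a or b (never raises either), so fill the grid row by row in increasing a, and left to right within a row: each cell's successors are then already labelled.
      b=0  b=1  b=2  b=3
a=0:    L    W    L    W
a=1:    L    W    L    W
a=2:    L    W    L    W
a=3:    W    L    W    L
Cells with no legal move (terminal, hence L): (0,0), (1,0), (2,0).
The remaining L cells, each justified by listing all of its moves:
(0,2): L (sole option (0,1)(W) is W)
(1,2): L (sole option (1,1)(W) is W)
(2,2): L (sole option (2,1)(W) is W)
(3,1): L (options (0,1)(W), (3,0)(W) are all W)
(3,3): L (options (0,3)(W), (3,2)(W) are all W)
Every other cell has at least one move into one of the L cells above, so it is W.
(0,1): the move to (0,0) reaches an L cell, so W
(3,3): one of the L cells justified above, so L
(0,2): one of the L cells justified above, so L

(0,1): W, (3,3): L, (0,2): L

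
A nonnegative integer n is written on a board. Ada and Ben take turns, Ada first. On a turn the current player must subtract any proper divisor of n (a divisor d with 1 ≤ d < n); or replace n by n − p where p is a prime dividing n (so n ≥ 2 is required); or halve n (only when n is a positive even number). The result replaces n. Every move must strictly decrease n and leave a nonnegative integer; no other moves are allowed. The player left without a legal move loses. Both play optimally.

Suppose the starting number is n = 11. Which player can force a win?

Ada wins.

Classify positions by backward induction: terminal positions (no move available) are L. From any other position, the mover wins iff some move reaches an L.
n=0: no move → L
n=1: no move → L
n=2: →0(L), so W
n=3: →0(L), so W
n=4: →2(W), 3(W) — all W, so L
n=5: →0(L), so W
n=6: →4(L), so W
n=7: →0(L), so W
n=8: →4(L), so W
n=9: →6(W), 8(W) — all W, so L
n=10: →9(L), so W
n=11: →0(L), so W
The starting position 11 is W: Ada should move to 0, handing over an L position.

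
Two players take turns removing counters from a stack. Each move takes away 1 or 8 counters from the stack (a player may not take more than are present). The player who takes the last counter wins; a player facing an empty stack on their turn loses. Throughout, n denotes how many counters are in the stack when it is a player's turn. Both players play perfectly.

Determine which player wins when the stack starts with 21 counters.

The first player wins.

Build the W/L table. Terminal = L. A non-terminal position is W if it has a move to some L; otherwise it is L.
n=0: no move → L
n=1: →0(L), so W
n=2: →1(W) only, which is W, so L
n=3: →2(L), so W
n=4: →3(W) only, which is W, so L
n=5: →4(L), so W
n=6: →5(W) only, which is W, so L
n=7: →6(L), so W
n=8: →0(L), so W
n=9: →8(W), 1(W) — all W, so L
n=10: →9(L), so W
n=11: →10(W), 3(W) — all W, so L
n=12: →11(L), so W
n=13: →12(W), 5(W) — all W, so L
n=14: →13(L), so W
n=15: →14(W), 7(W) — all W, so L
n=16: →15(L), so W
n=17: →9(L), so W
n=18: →17(W), 10(W) — all W, so L
n=19: →18(L), so W
n=20: →19(W), 12(W) — all W, so L
n=21: →20(L), so W
The starting position 21 is W: the player to move should remove 1, leaving 20, handing over an L position.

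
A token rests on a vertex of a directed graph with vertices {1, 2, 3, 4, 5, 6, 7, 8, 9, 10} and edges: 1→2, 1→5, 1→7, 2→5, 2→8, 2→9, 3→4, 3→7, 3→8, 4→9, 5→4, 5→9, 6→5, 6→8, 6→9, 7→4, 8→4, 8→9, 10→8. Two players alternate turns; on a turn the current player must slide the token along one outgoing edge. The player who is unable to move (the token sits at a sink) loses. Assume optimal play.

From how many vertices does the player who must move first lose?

Use the standard recursion: the mover loses at a terminal position; elsewhere, the mover wins exactly when some move hands the opponent an L position.
Every edge goes from a vertex to one that appears earlier in the order 9, 4, 5, 7, 8, 2, 6, 3, 1, 10, so processing vertices in that order labels each vertex after all of its successors.
9: no outgoing edge → L
4: reaches L-position 9 → W
5: reaches L-position 9 → W
7: only reaches 4(W), which is W → L
8: reaches L-position 9 → W
2: reaches L-position 9 → W
6: reaches L-position 9 → W
3: reaches L-position 7 → W
1: reaches L-position 7 → W
10: only reaches 8(W), which is W → L
The L vertices are 7, 9, 10; that is 3 in all.

3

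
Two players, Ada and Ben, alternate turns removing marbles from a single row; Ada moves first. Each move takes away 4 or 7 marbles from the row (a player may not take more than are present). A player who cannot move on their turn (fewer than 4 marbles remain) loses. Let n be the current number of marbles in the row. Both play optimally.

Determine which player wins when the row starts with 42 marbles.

Ada wins.

Use the standard recursion: the mover loses at a terminal position; elsewhere, the mover wins exactly when some move hands the opponent an L position.
n=0: no move → L
n=1: no move → L
n=2: no move → L
n=3: no move → L
n=4: W (go to 0, an L position)
n=5: W (go to 1, an L position)
n=6: W (go to 2, an L position)
n=7: W (go to 3, an L position)
n=8: W (go to 1, an L position)
n=9: W (go to 2, an L position)
n=10: W (go to 3, an L position)
n=11: L (options 7(W), 4(W) are all W)
n=12: L (options 8(W), 5(W) are all W)
n=13: L (options 9(W), 6(W) are all W)
n=14: L (options 10(W), 7(W) are all W)
n=15: W (go to 11, an L position)
n=16: W (go to 12, an L position)
n=17: W (go to 13, an L position)
n=18: W (go to 14, an L position)
n=19: W (go to 12, an L position)
n=20: W (go to 13, an L position)
n=21: W (go to 14, an L position)
n=22: L (options 18(W), 15(W) are all W)
n=23: L (options 19(W), 16(W) are all W)
n=24: L (options 20(W), 17(W) are all W)
n=25: L (options 21(W), 18(W) are all W)
n=26: W (go to 22, an L position)
n=27: W (go to 23, an L position)
n=28: W (go to 24, an L position)
n=29: W (go to 25, an L position)
n=30: W (go to 23, an L position)
n=31: W (go to 24, an L position)
n=32: W (go to 25, an L position)
n=33: L (options 29(W), 26(W) are all W)
n=34: L (options 30(W), 27(W) are all W)
n=35: L (options 31(W), 28(W) are all W)
n=36: L (options 32(W), 29(W) are all W)
n=37: W (go to 33, an L position)
n=38: W (go to 34, an L position)
n=39: W (go to 35, an L position)
n=40: W (go to 36, an L position)
n=41: W (go to 34, an L position)
n=42: W (go to 35, an L position)
The starting position 42 is W: Ada should remove 7, leaving 35, handing over an L position.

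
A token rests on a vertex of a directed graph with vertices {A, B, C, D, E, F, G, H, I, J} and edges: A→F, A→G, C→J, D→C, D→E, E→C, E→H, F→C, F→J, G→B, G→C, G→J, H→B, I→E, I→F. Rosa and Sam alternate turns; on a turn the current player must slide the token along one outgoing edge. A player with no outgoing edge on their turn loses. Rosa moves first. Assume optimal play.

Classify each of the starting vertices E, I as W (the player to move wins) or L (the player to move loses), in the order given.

E: L, I: W

Label each position W (a win for the player to move) or L (a loss). A position with no legal move is L; any other position is W exactly when some move reaches an L, and L when every move reaches a W.
Every edge goes from a vertex to one that appears earlier in the order B, J, C, F, G, H, E, A, I, D, so processing vertices in that order labels each vertex after all of its successors.
B: no outgoing edge → L
J: no outgoing edge → L
C: can move to J, which is L ⇒ W
F: can move to J, which is L ⇒ W
G: can move to J, which is L ⇒ W
H: can move to B, which is L ⇒ W
E: moves to H(W), C(W); every one is W ⇒ L
A: moves to G(W), F(W); every one is W ⇒ L
I: can move to E, which is L ⇒ W
D: can move to E, which is L ⇒ W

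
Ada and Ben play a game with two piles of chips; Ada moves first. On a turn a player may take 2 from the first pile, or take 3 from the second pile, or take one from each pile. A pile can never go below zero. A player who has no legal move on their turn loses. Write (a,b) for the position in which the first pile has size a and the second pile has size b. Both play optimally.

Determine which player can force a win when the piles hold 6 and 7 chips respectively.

Ada wins.

Build the W/L table. Terminal = L. A non-terminal position is W if it has a move to some L; otherwise it is L.
No move ever increases a pile, so every position that can arise here has a ≤ 6 and b ≤ 7; it is enough to label the cells with 0 ≤ a ≤ 6 and 0 ≤ b ≤ 7.
Every move lowers a or b (never raises either), so fill the grid row by row in increasing a, and left to right within a row: each cell's successors are then already labelled.
      b=0  b=1  b=2  b=3  b=4  b=5  b=6  b=7
a=0:    L    L    L    W    W    W    L    L
a=1:    L    W    W    W    L    L    L    W
a=2:    W    W    W    L    L    W    W    W
a=3:    W    L    L    L    W    W    W    L
a=4:    L    L    W    W    W    L    L    L
a=5:    L    W    W    W    L    L    W    W
a=6:    W    W    L    L    L    W    W    W
Cells with no legal move (terminal, hence L): (0,0), (0,1), (0,2), (1,0).
The remaining L cells, each justified by listing all of its moves:
(0,6): L (sole option (0,3)(W) is W)
(0,7): L (sole option (0,4)(W) is W)
(1,4): L (options (1,1)(W), (0,3)(W) are all W)
(1,5): L (options (1,2)(W), (0,4)(W) are all W)
(1,6): L (options (1,3)(W), (0,5)(W) are all W)
(2,3): L (options (0,3)(W), (2,0)(W), (1,2)(W) are all W)
(2,4): L (options (0,4)(W), (2,1)(W), (1,3)(W) are all W)
(3,1): L (options (1,1)(W), (2,0)(W) are all W)
(3,2): L (options (1,2)(W), (2,1)(W) are all W)
(3,3): L (options (1,3)(W), (3,0)(W), (2,2)(W) are all W)
(3,7): L (options (1,7)(W), (3,4)(W), (2,6)(W) are all W)
(4,0): L (sole option (2,0)(W) is W)
(4,1): L (options (2,1)(W), (3,0)(W) are all W)
(4,5): L (options (2,5)(W), (4,2)(W), (3,4)(W) are all W)
(4,6): L (options (2,6)(W), (4,3)(W), (3,5)(W) are all W)
(4,7): L (options (2,7)(W), (4,4)(W), (3,6)(W) are all W)
(5,0): L (sole option (3,0)(W) is W)
(5,4): L (options (3,4)(W), (5,1)(W), (4,3)(W) are all W)
(5,5): L (options (3,5)(W), (5,2)(W), (4,4)(W) are all W)
(6,2): L (options (4,2)(W), (5,1)(W) are all W)
(6,3): L (options (4,3)(W), (6,0)(W), (5,2)(W) are all W)
(6,4): L (options (4,4)(W), (6,1)(W), (5,3)(W) are all W)
Every other cell has at least one move into one of the L cells above, so it is W.
From (6,7) Ada can move to (4,7), reaching an L position.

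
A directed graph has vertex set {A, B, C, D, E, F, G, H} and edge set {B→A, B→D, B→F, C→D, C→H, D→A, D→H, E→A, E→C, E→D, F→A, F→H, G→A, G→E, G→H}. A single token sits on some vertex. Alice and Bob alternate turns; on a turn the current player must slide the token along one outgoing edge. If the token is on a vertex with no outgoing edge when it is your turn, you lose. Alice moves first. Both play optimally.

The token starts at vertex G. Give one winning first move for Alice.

Move to H.

Classify positions by backward induction: terminal positions (no move available) are L. From any other position, the mover wins iff some move reaches an L.
Every edge goes from a vertex to one that appears earlier in the order A, H, D, C, F, E, G, B, so processing vertices in that order labels each vertex after all of its successors.
A: no outgoing edge → L
H: no outgoing edge → L
D: W (go to H, an L position)
C: W (go to H, an L position)
F: W (go to H, an L position)
E: W (go to A, an L position)
G: W (go to H, an L position)
B: W (go to A, an L position)
From G, the L positions reachable in one move are: H, A. Any move reaching one of these is winning.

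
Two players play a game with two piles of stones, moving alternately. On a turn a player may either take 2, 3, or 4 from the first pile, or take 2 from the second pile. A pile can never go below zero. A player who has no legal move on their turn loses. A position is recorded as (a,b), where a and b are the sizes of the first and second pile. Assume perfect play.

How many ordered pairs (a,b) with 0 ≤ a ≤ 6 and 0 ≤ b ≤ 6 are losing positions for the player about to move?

Label each position W (a win for the player to move) or L (a loss). A position with no legal move is L; any other position is W exactly when some move reaches an L, and L when every move reaches a W.
Every move lowers a or b (never raises either), so fill the grid row by row in increasing a, and left to right within a row: each cell's successors are then already labelled.
      b=0  b=1  b=2  b=3  b=4  b=5  b=6
a=0:    L    L    W    W    L    L    W
a=1:    L    L    W    W    L    L    W
a=2:    W    W    L    L    W    W    L
a=3:    W    W    L    L    W    W    L
a=4:    W    W    W    W    W    W    W
a=5:    W    W    W    W    W    W    W
a=6:    L    L    W    W    L    L    W
Cells with no legal move (terminal, hence L): (0,0), (0,1), (1,0), (1,1).
The remaining L cells, each justified by listing all of its moves:
(0,4): L (sole option (0,2)(W) is W)
(0,5): L (sole option (0,3)(W) is W)
(1,4): L (sole option (1,2)(W) is W)
(1,5): L (sole option (1,3)(W) is W)
(2,2): L (options (0,2)(W), (2,0)(W) are all W)
(2,3): L (options (0,3)(W), (2,1)(W) are all W)
(2,6): L (options (0,6)(W), (2,4)(W) are all W)
(3,2): L (options (1,2)(W), (0,2)(W), (3,0)(W) are all W)
(3,3): L (options (1,3)(W), (0,3)(W), (3,1)(W) are all W)
(3,6): L (options (1,6)(W), (0,6)(W), (3,4)(W) are all W)
(6,0): L (options (4,0)(W), (3,0)(W), (2,0)(W) are all W)
(6,1): L (options (4,1)(W), (3,1)(W), (2,1)(W) are all W)
(6,4): L (options (4,4)(W), (3,4)(W), (2,4)(W), (6,2)(W) are all W)
(6,5): L (options (4,5)(W), (3,5)(W), (2,5)(W), (6,3)(W) are all W)
Every other cell has at least one move into one of the L cells above, so it is W.
L cells per row: a=0: 4, a=1: 4, a=2: 3, a=3: 3, a=4: 0, a=5: 0, a=6: 4; total 18.

18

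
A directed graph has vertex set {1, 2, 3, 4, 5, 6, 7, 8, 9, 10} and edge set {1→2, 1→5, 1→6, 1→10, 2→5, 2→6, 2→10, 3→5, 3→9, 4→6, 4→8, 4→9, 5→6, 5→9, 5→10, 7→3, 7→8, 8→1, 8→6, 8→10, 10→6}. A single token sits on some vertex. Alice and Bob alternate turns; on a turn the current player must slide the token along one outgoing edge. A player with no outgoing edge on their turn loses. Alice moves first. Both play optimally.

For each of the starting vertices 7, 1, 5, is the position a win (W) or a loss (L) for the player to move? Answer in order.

Positions with no move are L. A position that does have a move is losing for the player to move precisely when every available move leads to a winning position for the opponent. Fill in the labels:
Every edge goes from a vertex to one that appears earlier in the order 6, 9, 10, 5, 2, 3, 1, 8, 4, 7, so processing vertices in that order labels each vertex after all of its successors.
6: no outgoing edge → L
9: no outgoing edge → L
10: →6(L), so W
5: →9(L), so W
2: →6(L), so W
3: →9(L), so W
1: →6(L), so W
8: →6(L), so W
4: →9(L), so W
7: →8(W), 3(W) — all W, so L

7: L, 1: W, 5: W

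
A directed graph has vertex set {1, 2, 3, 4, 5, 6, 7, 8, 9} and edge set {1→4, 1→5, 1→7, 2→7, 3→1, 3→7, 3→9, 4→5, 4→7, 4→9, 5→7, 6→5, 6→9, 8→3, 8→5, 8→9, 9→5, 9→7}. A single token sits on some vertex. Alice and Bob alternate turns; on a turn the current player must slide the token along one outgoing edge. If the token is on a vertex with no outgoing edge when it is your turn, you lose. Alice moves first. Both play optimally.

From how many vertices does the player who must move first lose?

3

Positions with no move are L. A position that does have a move is losing for the player to move precisely when every available move leads to a winning position for the opponent. Fill in the labels:
Every edge goes from a vertex to one that appears earlier in the order 7, 5, 9, 4, 1, 2, 3, 8, 6, so processing vertices in that order labels each vertex after all of its successors.
7: no outgoing edge → L
5: W (go to 7, an L position)
9: W (go to 7, an L position)
4: W (go to 7, an L position)
1: W (go to 7, an L position)
2: W (go to 7, an L position)
3: W (go to 7, an L position)
8: L (options 3(W), 9(W), 5(W) are all W)
6: L (options 9(W), 5(W) are all W)
The L vertices are 6, 7, 8; that is 3 in all.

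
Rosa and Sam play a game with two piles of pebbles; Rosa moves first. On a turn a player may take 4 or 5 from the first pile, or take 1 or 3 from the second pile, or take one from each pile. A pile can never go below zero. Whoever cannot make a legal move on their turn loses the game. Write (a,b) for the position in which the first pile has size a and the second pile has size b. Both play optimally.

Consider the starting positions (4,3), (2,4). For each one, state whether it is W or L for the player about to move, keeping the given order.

Compute win/loss labels from the base case upward. A position with no move is L. Any other position is W if it can reach an L in one move, else L.
No move ever increases a pile, so every position that can arise here has a ≤ 4 and b ≤ 4; it is enough to label the cells with 0 ≤ a ≤ 4 and 0 ≤ b ≤ 4.
Every move lowers a or b (never raises either), so fill the grid row by row in increasing a, and left to right within a row: each cell's successors are then already labelled.
      b=0  b=1  b=2  b=3  b=4
a=0:    L    W    L    W    L
a=1:    L    W    L    W    L
a=2:    L    W    L    W    L
a=3:    L    W    L    W    L
a=4:    W    W    W    W    W
Cells with no legal move (terminal, hence L): (0,0), (1,0), (2,0), (3,0).
The remaining L cells, each justified by listing all of its moves:
(0,2): only reaches (0,1)(W), which is W → L
(0,4): only reaches (0,3)(W), (0,1)(W), all W → L
(1,2): only reaches (1,1)(W), (0,1)(W), all W → L
(1,4): only reaches (1,3)(W), (1,1)(W), (0,3)(W), all W → L
(2,2): only reaches (2,1)(W), (1,1)(W), all W → L
(2,4): only reaches (2,3)(W), (2,1)(W), (1,3)(W), all W → L
(3,2): only reaches (3,1)(W), (2,1)(W), all W → L
(3,4): only reaches (3,3)(W), (3,1)(W), (2,3)(W), all W → L
Every other cell has at least one move into one of the L cells above, so it is W.
(4,3): the move to (3,2) reaches an L cell, so W
(2,4): one of the L cells justified above, so L

(4,3): W, (2,4): L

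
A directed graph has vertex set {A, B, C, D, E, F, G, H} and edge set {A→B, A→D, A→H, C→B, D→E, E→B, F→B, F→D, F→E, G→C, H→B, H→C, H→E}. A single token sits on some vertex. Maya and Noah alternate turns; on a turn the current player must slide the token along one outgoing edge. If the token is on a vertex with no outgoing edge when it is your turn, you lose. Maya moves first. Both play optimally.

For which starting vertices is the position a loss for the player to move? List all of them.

Compute win/loss labels from the base case upward. A position with no move is L. Any other position is W if it can reach an L in one move, else L.
Every edge goes from a vertex to one that appears earlier in the order B, E, D, C, H, G, A, F, so processing vertices in that order labels each vertex after all of its successors.
B: no outgoing edge → L
E: W (go to B, an L position)
D: L (sole option E(W) is W)
C: W (go to B, an L position)
H: W (go to B, an L position)
G: L (sole option C(W) is W)
A: W (go to D, an L position)
F: W (go to D, an L position)
The losing starting vertices are exactly the entries labelled L in this table (3 of them).

B, D, G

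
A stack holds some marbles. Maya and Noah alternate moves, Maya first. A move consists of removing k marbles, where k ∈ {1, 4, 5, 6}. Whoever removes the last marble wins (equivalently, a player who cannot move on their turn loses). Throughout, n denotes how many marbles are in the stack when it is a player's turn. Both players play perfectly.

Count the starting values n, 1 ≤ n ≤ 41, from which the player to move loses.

9

Compute win/loss labels from the base case upward. A position with no move is L. Any other position is W if it can reach an L in one move, else L.
n=0: no move → L
n=1: W (go to 0, an L position)
n=2: L (sole option 1(W) is W)
n=3: W (go to 2, an L position)
n=4: W (go to 0, an L position)
n=5: W (go to 0, an L position)
n=6: W (go to 2, an L position)
n=7: W (go to 2, an L position)
n=8: W (go to 2, an L position)
n=9: L (options 8(W), 5(W), 4(W), 3(W) are all W)
n=10: W (go to 9, an L position)
n=11: L (options 10(W), 7(W), 6(W), 5(W) are all W)
n=12: W (go to 11, an L position)
n=13: W (go to 9, an L position)
n=14: W (go to 9, an L position)
n=15: W (go to 11, an L position)
n=16: W (go to 11, an L position)
n=17: W (go to 11, an L position)
n=18: L (options 17(W), 14(W), 13(W), 12(W) are all W)
n=19: W (go to 18, an L position)
n=20: L (options 19(W), 16(W), 15(W), 14(W) are all W)
n=21: W (go to 20, an L position)
n=22: W (go to 18, an L position)
n=23: W (go to 18, an L position)
n=24: W (go to 20, an L position)
n=25: W (go to 20, an L position)
n=26: W (go to 20, an L position)
n=27: L (options 26(W), 23(W), 22(W), 21(W) are all W)
n=28: W (go to 27, an L position)
n=29: L (options 28(W), 25(W), 24(W), 23(W) are all W)
n=30: W (go to 29, an L position)
n=31: W (go to 27, an L position)
n=32: W (go to 27, an L position)
n=33: W (go to 29, an L position)
n=34: W (go to 29, an L position)
n=35: W (go to 29, an L position)
n=36: L (options 35(W), 32(W), 31(W), 30(W) are all W)
n=37: W (go to 36, an L position)
n=38: L (options 37(W), 34(W), 33(W), 32(W) are all W)
n=39: W (go to 38, an L position)
n=40: W (go to 36, an L position)
n=41: W (go to 36, an L position)
L entries with 1 ≤ n ≤ 41 (n=0 is outside the asked range and is not counted): n = 2, 9, 11, 18, 20, 27, 29, 36, 38; that makes 9.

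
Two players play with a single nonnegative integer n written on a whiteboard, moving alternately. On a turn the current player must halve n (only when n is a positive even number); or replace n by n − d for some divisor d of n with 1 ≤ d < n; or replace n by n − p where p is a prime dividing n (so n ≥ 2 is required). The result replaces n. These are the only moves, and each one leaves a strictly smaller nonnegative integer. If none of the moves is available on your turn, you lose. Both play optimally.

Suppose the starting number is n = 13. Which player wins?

Compute win/loss labels from the base case upward. A position with no move is L. Any other position is W if it can reach an L in one move, else L.
n=0: no move → L
n=1: no move → L
n=2: can move to 0, which is L ⇒ W
n=3: can move to 0, which is L ⇒ W
n=4: moves to 2(W), 3(W); every one is W ⇒ L
n=5: can move to 0, which is L ⇒ W
n=6: can move to 4, which is L ⇒ W
n=7: can move to 0, which is L ⇒ W
n=8: can move to 4, which is L ⇒ W
n=9: moves to 6(W), 8(W); every one is W ⇒ L
n=10: can move to 9, which is L ⇒ W
n=11: can move to 0, which is L ⇒ W
n=12: can move to 9, which is L ⇒ W
n=13: can move to 0, which is L ⇒ W
The starting position 13 is W: the player to move should move to 0, handing over an L position.

The first player wins.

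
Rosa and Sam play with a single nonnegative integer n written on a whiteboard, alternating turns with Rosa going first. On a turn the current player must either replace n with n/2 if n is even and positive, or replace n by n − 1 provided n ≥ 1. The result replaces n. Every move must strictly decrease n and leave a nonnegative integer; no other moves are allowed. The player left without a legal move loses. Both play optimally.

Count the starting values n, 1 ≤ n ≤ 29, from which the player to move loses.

Classify positions by backward induction: terminal positions (no move available) are L. From any other position, the mover wins iff some move reaches an L.
n=0: no move → L
n=1: →0(L), so W
n=2: →1(W) only, which is W, so L
n=3: →2(L), so W
n=4: →2(L), so W
n=5: →4(W) only, which is W, so L
n=6: →5(L), so W
n=7: →6(W) only, which is W, so L
n=8: →7(L), so W
n=9: →8(W) only, which is W, so L
n=10: →5(L), so W
n=11: →10(W) only, which is W, so L
n=12: →11(L), so W
n=13: →12(W) only, which is W, so L
n=14: →7(L), so W
n=15: →14(W) only, which is W, so L
n=16: →15(L), so W
n=17: →16(W) only, which is W, so L
n=18: →9(L), so W
n=19: →18(W) only, which is W, so L
n=20: →19(L), so W
n=21: →20(W) only, which is W, so L
n=22: →11(L), so W
n=23: →22(W) only, which is W, so L
n=24: →23(L), so W
n=25: →24(W) only, which is W, so L
n=26: →13(L), so W
n=27: →26(W) only, which is W, so L
n=28: →27(L), so W
n=29: →28(W) only, which is W, so L
L entries with 1 ≤ n ≤ 29 (n=0 is outside the asked range and is not counted): n = 2, 5, 7, 9, 11, 13, 15, 17, 19, 21, 23, 25, 27, 29; that makes 14.

14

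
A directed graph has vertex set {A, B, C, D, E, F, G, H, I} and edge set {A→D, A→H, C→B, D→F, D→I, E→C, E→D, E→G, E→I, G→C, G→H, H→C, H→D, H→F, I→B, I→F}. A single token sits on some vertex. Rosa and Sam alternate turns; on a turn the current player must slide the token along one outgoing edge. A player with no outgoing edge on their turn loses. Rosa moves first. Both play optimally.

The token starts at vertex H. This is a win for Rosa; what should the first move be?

Classify positions by backward induction: terminal positions (no move available) are L. From any other position, the mover wins iff some move reaches an L.
Every edge goes from a vertex to one that appears earlier in the order B, F, I, D, C, H, G, A, E, so processing vertices in that order labels each vertex after all of its successors.
B: no outgoing edge → L
F: no outgoing edge → L
I: can move to F, which is L ⇒ W
D: can move to F, which is L ⇒ W
C: can move to B, which is L ⇒ W
H: can move to F, which is L ⇒ W
G: moves to H(W), C(W); every one is W ⇒ L
A: moves to H(W), D(W); every one is W ⇒ L
E: can move to G, which is L ⇒ W
From H, the L positions reachable in one move are: F.

Move to F.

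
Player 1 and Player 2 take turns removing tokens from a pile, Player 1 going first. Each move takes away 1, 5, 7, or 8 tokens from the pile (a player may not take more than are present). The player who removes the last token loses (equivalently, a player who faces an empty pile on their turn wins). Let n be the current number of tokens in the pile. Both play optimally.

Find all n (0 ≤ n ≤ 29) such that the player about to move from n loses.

1, 3, 5, 7, 16, 18, 20, 22

Use the standard recursion: the mover wins at a terminal position; elsewhere, the mover wins exactly when some move hands the opponent an L position.
n=0: no move; the opponent has just taken the last token and therefore loses → W
n=1: →0(W) only, which is W, so L
n=2: →1(L), so W
n=3: →2(W) only, which is W, so L
n=4: →3(L), so W
n=5: →4(W), 0(W) — all W, so L
n=6: →5(L), so W
n=7: →6(W), 2(W), 0(W) — all W, so L
n=8: →7(L), so W
n=9: →1(L), so W
n=10: →5(L), so W
n=11: →3(L), so W
n=12: →7(L), so W
n=13: →5(L), so W
n=14: →7(L), so W
n=15: →7(L), so W
n=16: →15(W), 11(W), 9(W), 8(W) — all W, so L
n=17: →16(L), so W
n=18: →17(W), 13(W), 11(W), 10(W) — all W, so L
n=19: →18(L), so W
n=20: →19(W), 15(W), 13(W), 12(W) — all W, so L
n=21: →20(L), so W
n=22: →21(W), 17(W), 15(W), 14(W) — all W, so L
n=23: →22(L), so W
n=24: →16(L), so W
n=25: →20(L), so W
n=26: →18(L), so W
n=27: →22(L), so W
n=28: →20(L), so W
n=29: →22(L), so W
Reading off the rows marked L gives the requested list; there are 8 such values of n.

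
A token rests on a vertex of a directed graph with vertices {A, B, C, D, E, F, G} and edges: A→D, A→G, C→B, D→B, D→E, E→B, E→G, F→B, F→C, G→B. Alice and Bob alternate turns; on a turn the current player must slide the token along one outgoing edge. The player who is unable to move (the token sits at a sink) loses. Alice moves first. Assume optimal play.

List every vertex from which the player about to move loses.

A, B

Positions with no move are L. A position that does have a move is losing for the player to move precisely when every available move leads to a winning position for the opponent. Fill in the labels:
Every edge goes from a vertex to one that appears earlier in the order B, G, E, D, A, C, F, so processing vertices in that order labels each vertex after all of its successors.
B: no outgoing edge → L
G: →B(L), so W
E: →B(L), so W
D: →B(L), so W
A: →D(W), G(W) — all W, so L
C: →B(L), so W
F: →B(L), so W
Reading off the rows marked L gives the requested list; there are 2 such vertices.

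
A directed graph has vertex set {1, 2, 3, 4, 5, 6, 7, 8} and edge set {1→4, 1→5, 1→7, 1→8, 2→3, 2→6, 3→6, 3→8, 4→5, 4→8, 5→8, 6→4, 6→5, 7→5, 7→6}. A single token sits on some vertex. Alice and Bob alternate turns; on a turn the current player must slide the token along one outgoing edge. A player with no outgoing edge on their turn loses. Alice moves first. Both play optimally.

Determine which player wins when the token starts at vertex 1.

Alice wins.

Build the W/L table. Terminal = L. A non-terminal position is W if it has a move to some L; otherwise it is L.
Every edge goes from a vertex to one that appears earlier in the order 8, 5, 4, 6, 3, 7, 1, 2, so processing vertices in that order labels each vertex after all of its successors.
8: no outgoing edge → L
5: reaches L-position 8 → W
4: reaches L-position 8 → W
6: only reaches 4(W), 5(W), all W → L
3: reaches L-position 6 → W
7: reaches L-position 6 → W
1: reaches L-position 8 → W
2: reaches L-position 6 → W
The starting position 1 is W: Alice should move to 8, handing over an L position.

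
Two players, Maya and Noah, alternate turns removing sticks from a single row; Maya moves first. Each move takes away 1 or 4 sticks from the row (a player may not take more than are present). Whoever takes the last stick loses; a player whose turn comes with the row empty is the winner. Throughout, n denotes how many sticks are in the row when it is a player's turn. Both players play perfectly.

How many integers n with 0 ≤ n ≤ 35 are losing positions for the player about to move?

14

Positions with no move are W. A position that does have a move is losing for the player to move precisely when every available move leads to a winning position for the opponent. Fill in the labels:
n=0: no move; the opponent has just taken the last stick and therefore loses → W
n=1: the only move is to 0(W), a W ⇒ L
n=2: can move to 1, which is L ⇒ W
n=3: the only move is to 2(W), a W ⇒ L
n=4: can move to 3, which is L ⇒ W
n=5: can move to 1, which is L ⇒ W
n=6: moves to 5(W), 2(W); every one is W ⇒ L
n=7: can move to 6, which is L ⇒ W
n=8: moves to 7(W), 4(W); every one is W ⇒ L
n=9: can move to 8, which is L ⇒ W
n=10: can move to 6, which is L ⇒ W
n=11: moves to 10(W), 7(W); every one is W ⇒ L
n=12: can move to 11, which is L ⇒ W
n=13: moves to 12(W), 9(W); every one is W ⇒ L
n=14: can move to 13, which is L ⇒ W
n=15: can move to 11, which is L ⇒ W
n=16: moves to 15(W), 12(W); every one is W ⇒ L
n=17: can move to 16, which is L ⇒ W
n=18: moves to 17(W), 14(W); every one is W ⇒ L
n=19: can move to 18, which is L ⇒ W
n=20: can move to 16, which is L ⇒ W
n=21: moves to 20(W), 17(W); every one is W ⇒ L
n=22: can move to 21, which is L ⇒ W
n=23: moves to 22(W), 19(W); every one is W ⇒ L
n=24: can move to 23, which is L ⇒ W
n=25: can move to 21, which is L ⇒ W
n=26: moves to 25(W), 22(W); every one is W ⇒ L
n=27: can move to 26, which is L ⇒ W
n=28: moves to 27(W), 24(W); every one is W ⇒ L
n=29: can move to 28, which is L ⇒ W
n=30: can move to 26, which is L ⇒ W
n=31: moves to 30(W), 27(W); every one is W ⇒ L
n=32: can move to 31, which is L ⇒ W
n=33: moves to 32(W), 29(W); every one is W ⇒ L
n=34: can move to 33, which is L ⇒ W
n=35: can move to 31, which is L ⇒ W
L entries with 0 ≤ n ≤ 35: n = 1, 3, 6, 8, 11, 13, 16, 18, 21, 23, 26, 28, 31, 33; that makes 14.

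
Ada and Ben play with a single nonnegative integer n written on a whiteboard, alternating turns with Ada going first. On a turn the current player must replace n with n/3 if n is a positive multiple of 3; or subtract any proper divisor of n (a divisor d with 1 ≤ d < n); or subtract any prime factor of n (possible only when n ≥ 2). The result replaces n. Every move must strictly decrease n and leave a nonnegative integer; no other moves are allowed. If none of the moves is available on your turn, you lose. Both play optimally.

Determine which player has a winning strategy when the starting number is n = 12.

Ada wins.

Use the standard recursion: the mover loses at a terminal position; elsewhere, the mover wins exactly when some move hands the opponent an L position.
n=0: no move → L
n=1: no move → L
n=2: →0(L), so W
n=3: →0(L), so W
n=4: →2(W), 3(W) — all W, so L
n=5: →0(L), so W
n=6: →4(L), so W
n=7: →0(L), so W
n=8: →4(L), so W
n=9: →3(W), 6(W), 8(W) — all W, so L
n=10: →9(L), so W
n=11: →0(L), so W
n=12: →4(L), so W
From 12 Ada can move to 4, reaching an L position.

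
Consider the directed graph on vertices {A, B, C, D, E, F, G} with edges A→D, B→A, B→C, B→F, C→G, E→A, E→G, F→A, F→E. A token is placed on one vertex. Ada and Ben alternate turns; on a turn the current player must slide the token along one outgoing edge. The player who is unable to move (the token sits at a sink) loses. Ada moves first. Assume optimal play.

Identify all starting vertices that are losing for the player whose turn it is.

D, F, G

Compute win/loss labels from the base case upward. A position with no move is L. Any other position is W if it can reach an L in one move, else L.
Every edge goes from a vertex to one that appears earlier in the order D, G, A, E, F, C, B, so processing vertices in that order labels each vertex after all of its successors.
D: no outgoing edge → L
G: no outgoing edge → L
A: reaches L-position D → W
E: reaches L-position G → W
F: only reaches E(W), A(W), all W → L
C: reaches L-position G → W
B: reaches L-position F → W
Reading off the rows marked L gives the requested list; there are 3 such vertices.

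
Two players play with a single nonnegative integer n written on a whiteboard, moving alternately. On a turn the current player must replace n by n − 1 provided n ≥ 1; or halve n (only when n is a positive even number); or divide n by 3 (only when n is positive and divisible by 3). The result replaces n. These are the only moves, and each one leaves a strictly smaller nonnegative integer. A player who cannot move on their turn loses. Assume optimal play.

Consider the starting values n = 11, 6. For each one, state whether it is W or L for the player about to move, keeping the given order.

Compute win/loss labels from the base case upward. A position with no move is L. Any other position is W if it can reach an L in one move, else L.
n=0: no move → L
n=1: W (go to 0, an L position)
n=2: L (sole option 1(W) is W)
n=3: W (go to 2, an L position)
n=4: W (go to 2, an L position)
n=5: L (sole option 4(W) is W)
n=6: W (go to 2, an L position)
n=7: L (sole option 6(W) is W)
n=8: W (go to 7, an L position)
n=9: L (options 3(W), 8(W) are all W)
n=10: W (go to 5, an L position)
n=11: L (sole option 10(W) is W)

11: L, 6: W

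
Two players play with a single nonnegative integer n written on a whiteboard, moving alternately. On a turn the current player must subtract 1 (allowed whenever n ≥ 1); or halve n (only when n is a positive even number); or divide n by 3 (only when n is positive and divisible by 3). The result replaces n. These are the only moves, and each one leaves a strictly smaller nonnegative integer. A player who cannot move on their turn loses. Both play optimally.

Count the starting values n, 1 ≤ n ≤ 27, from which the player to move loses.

10

Build the W/L table. Terminal = L. A non-terminal position is W if it has a move to some L; otherwise it is L.
n=0: no move → L
n=1: W (go to 0, an L position)
n=2: L (sole option 1(W) is W)
n=3: W (go to 2, an L position)
n=4: W (go to 2, an L position)
n=5: L (sole option 4(W) is W)
n=6: W (go to 2, an L position)
n=7: L (sole option 6(W) is W)
n=8: W (go to 7, an L position)
n=9: L (options 3(W), 8(W) are all W)
n=10: W (go to 5, an L position)
n=11: L (sole option 10(W) is W)
n=12: W (go to 11, an L position)
n=13: L (sole option 12(W) is W)
n=14: W (go to 7, an L position)
n=15: W (go to 5, an L position)
n=16: L (options 8(W), 15(W) are all W)
n=17: W (go to 16, an L position)
n=18: W (go to 9, an L position)
n=19: L (sole option 18(W) is W)
n=20: W (go to 19, an L position)
n=21: W (go to 7, an L position)
n=22: W (go to 11, an L position)
n=23: L (sole option 22(W) is W)
n=24: W (go to 23, an L position)
n=25: L (sole option 24(W) is W)
n=26: W (go to 13, an L position)
n=27: W (go to 9, an L position)
L entries with 1 ≤ n ≤ 27 (n=0 is outside the asked range and is not counted): n = 2, 5, 7, 9, 11, 13, 16, 19, 23, 25; that makes 10.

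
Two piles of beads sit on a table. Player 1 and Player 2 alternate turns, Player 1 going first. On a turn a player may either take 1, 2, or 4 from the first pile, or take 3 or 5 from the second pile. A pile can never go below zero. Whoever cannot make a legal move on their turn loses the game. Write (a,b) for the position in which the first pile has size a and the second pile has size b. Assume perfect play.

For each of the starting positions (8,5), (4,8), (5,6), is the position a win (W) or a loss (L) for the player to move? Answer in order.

Compute win/loss labels from the base case upward. A position with no move is L. Any other position is W if it can reach an L in one move, else L.
No move ever increases a pile, so every position that can arise here has a ≤ 8 and b ≤ 8; it is enough to label the cells with 0 ≤ a ≤ 8 and 0 ≤ b ≤ 8.
Every move lowers a or b (never raises either), so fill the grid row by row in increasing a, and left to right within a row: each cell's successors are then already labelled.
      b=0  b=1  b=2  b=3  b=4  b=5  b=6  b=7  b=8
a=0:    L    L    L    W    W    W    W    W    L
a=1:    W    W    W    L    L    L    W    W    W
a=2:    W    W    W    W    W    W    L    L    W
a=3:    L    L    L    W    W    W    W    W    L
a=4:    W    W    W    L    L    L    W    W    W
a=5:    W    W    W    W    W    W    L    L    W
a=6:    L    L    L    W    W    W    W    W    L
a=7:    W    W    W    L    L    L    W    W    W
a=8:    W    W    W    W    W    W    L    L    W
Cells with no legal move (terminal, hence L): (0,0), (0,1), (0,2).
The remaining L cells, each justified by listing all of its moves:
(0,8): only reaches (0,5)(W), (0,3)(W), all W → L
(1,3): only reaches (0,3)(W), (1,0)(W), all W → L
(1,4): only reaches (0,4)(W), (1,1)(W), all W → L
(1,5): only reaches (0,5)(W), (1,2)(W), (1,0)(W), all W → L
(2,6): only reaches (1,6)(W), (0,6)(W), (2,3)(W), (2,1)(W), all W → L
(2,7): only reaches (1,7)(W), (0,7)(W), (2,4)(W), (2,2)(W), all W → L
(3,0): only reaches (2,0)(W), (1,0)(W), all W → L
(3,1): only reaches (2,1)(W), (1,1)(W), all W → L
(3,2): only reaches (2,2)(W), (1,2)(W), all W → L
(3,8): only reaches (2,8)(W), (1,8)(W), (3,5)(W), (3,3)(W), all W → L
(4,3): only reaches (3,3)(W), (2,3)(W), (0,3)(W), (4,0)(W), all W → L
(4,4): only reaches (3,4)(W), (2,4)(W), (0,4)(W), (4,1)(W), all W → L
(4,5): only reaches (3,5)(W), (2,5)(W), (0,5)(W), (4,2)(W), (4,0)(W), all W → L
(5,6): only reaches (4,6)(W), (3,6)(W), (1,6)(W), (5,3)(W), (5,1)(W), all W → L
(5,7): only reaches (4,7)(W), (3,7)(W), (1,7)(W), (5,4)(W), (5,2)(W), all W → L
(6,0): only reaches (5,0)(W), (4,0)(W), (2,0)(W), all W → L
(6,1): only reaches (5,1)(W), (4,1)(W), (2,1)(W), all W → L
(6,2): only reaches (5,2)(W), (4,2)(W), (2,2)(W), all W → L
(6,8): only reaches (5,8)(W), (4,8)(W), (2,8)(W), (6,5)(W), (6,3)(W), all W → L
(7,3): only reaches (6,3)(W), (5,3)(W), (3,3)(W), (7,0)(W), all W → L
(7,4): only reaches (6,4)(W), (5,4)(W), (3,4)(W), (7,1)(W), all W → L
(7,5): only reaches (6,5)(W), (5,5)(W), (3,5)(W), (7,2)(W), (7,0)(W), all W → L
(8,6): only reaches (7,6)(W), (6,6)(W), (4,6)(W), (8,3)(W), (8,1)(W), all W → L
(8,7): only reaches (7,7)(W), (6,7)(W), (4,7)(W), (8,4)(W), (8,2)(W), all W → L
Every other cell has at least one move into one of the L cells above, so it is W.
(8,5): the move to (7,5) reaches an L cell, so W
(4,8): the move to (3,8) reaches an L cell, so W
(5,6): one of the L cells justified above, so L

(8,5): W, (4,8): W, (5,6): L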